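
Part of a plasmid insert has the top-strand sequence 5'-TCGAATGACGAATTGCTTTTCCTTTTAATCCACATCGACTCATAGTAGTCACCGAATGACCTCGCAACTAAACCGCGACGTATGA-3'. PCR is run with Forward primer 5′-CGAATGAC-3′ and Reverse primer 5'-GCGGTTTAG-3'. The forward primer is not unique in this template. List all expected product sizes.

75 bp, 24 bp

The forward primer CGAATGAC matches the top strand at positions 2–9, 53–60.
The reverse primer's reverse complement is CTAAACCGC, matching at positions 68–76.
Each forward site pairs with the reverse site to give a product ending at position 76: sizes 75, 24 bp.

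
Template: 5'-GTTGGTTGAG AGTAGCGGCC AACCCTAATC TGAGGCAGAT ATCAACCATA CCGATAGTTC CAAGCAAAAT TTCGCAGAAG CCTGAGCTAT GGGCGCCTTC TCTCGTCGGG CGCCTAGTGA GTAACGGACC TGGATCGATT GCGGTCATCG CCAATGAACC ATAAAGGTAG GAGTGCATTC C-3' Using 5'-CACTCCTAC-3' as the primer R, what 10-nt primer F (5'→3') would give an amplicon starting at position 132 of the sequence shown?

The reverse primer's reverse complement GTAGGAGTG matches the template at positions 167–175; the product starts at position 132.
The forward primer is identical to the top strand over positions 132–141: GGATCGATTG.

5'-GGATCGATTG-3'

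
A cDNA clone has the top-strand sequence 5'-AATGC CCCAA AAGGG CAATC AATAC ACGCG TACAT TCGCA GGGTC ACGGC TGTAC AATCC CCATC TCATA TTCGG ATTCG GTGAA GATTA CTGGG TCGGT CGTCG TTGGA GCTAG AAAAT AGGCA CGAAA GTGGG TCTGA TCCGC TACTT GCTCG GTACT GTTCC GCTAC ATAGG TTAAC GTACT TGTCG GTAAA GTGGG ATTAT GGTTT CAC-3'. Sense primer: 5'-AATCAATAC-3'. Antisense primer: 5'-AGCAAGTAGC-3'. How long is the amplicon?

Forward primer AATCAATAC is found on the top strand at positions 17–25.
Taking the reverse complement of AGCAAGTAGC gives GCTACTTGCT, found at positions 144–153 on the template; the primer anneals here to the top strand with its 3' end pointing upstream.
Product length = (reverse-primer end) − (forward-primer start) + 1 = 153 − 17 + 1 = 137 bp.

137 bp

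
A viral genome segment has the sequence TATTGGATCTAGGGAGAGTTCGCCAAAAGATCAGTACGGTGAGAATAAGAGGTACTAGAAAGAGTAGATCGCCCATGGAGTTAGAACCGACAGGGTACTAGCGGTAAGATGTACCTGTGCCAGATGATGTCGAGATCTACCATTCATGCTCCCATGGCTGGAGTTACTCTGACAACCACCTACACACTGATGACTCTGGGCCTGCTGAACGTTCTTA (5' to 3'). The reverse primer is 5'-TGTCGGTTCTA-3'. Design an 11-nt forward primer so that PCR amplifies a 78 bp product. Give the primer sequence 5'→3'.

The reverse primer's reverse complement TAGAACCGACA matches the template at positions 82–92, so the product ends at position 92.
A 78 bp product then starts at position 92 − 78 + 1 = 15.
The forward primer is identical to the top strand there: AGAGTTCGCCA.

5'-AGAGTTCGCCA-3'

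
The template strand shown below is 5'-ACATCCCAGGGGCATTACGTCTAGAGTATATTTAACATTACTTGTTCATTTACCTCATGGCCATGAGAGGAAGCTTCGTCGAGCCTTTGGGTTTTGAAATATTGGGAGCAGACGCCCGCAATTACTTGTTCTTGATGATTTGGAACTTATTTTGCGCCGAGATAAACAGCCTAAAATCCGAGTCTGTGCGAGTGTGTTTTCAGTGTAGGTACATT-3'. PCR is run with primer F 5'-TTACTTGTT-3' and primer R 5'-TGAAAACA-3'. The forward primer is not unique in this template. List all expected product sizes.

165 bp, 81 bp

The forward primer TTACTTGTT matches the top strand at positions 38–46, 122–130.
The reverse primer's reverse complement is TGTTTTCA, matching at positions 195–202.
Each forward site pairs with the reverse site to give a product ending at position 202: sizes 165, 81 bp.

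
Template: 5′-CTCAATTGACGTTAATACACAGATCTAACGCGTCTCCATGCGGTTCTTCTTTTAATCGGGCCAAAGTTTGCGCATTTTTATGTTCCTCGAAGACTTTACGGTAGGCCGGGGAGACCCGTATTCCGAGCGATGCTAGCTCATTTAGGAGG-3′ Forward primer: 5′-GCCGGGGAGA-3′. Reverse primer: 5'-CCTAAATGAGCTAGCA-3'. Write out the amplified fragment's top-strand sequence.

5'-GCCGGGGAGACCCGTATTCCGAGCGATGCTAGCTCATTTAGG-3'

The forward primer matches the template at positions 105–114.
Taking the reverse complement of CCTAAATGAGCTAGCA gives TGCTAGCTCATTTAGG, found at positions 131–146 on the template; the primer anneals here to the top strand with its 3' end pointing upstream.
The product is the template from position 105 through 146 (42 bp).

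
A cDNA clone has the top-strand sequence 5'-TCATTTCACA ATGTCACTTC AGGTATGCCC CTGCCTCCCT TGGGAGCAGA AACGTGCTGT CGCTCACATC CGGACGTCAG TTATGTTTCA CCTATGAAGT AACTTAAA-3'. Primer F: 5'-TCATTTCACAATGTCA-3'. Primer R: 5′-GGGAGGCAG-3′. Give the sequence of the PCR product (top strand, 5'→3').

5'-TCATTTCACAATGTCACTTCAGGTATGCCCCTGCCTCCC-3'

Forward primer TCATTTCACAATGTCA is found on the top strand at positions 1–16.
Taking the reverse complement of GGGAGGCAG gives CTGCCTCCC, found at positions 31–39 on the template; the primer anneals here to the top strand with its 3' end pointing upstream.
The product is the template from position 1 through 39 (39 bp).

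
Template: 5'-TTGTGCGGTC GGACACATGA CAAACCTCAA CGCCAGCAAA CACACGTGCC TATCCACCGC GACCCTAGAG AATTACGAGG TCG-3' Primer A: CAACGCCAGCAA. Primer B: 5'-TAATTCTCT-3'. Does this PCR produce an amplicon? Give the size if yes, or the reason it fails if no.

Primer A (CAACGCCAGCAA) matches the top strand at positions 28–39; it acts as a forward primer.
Primer B's reverse complement is AGAGAATTA, matching the top strand at positions 67–75; it acts as a reverse primer.
The 3' ends face each other across positions 28–75, giving a 48 bp product.

Yes — a 48 bp product.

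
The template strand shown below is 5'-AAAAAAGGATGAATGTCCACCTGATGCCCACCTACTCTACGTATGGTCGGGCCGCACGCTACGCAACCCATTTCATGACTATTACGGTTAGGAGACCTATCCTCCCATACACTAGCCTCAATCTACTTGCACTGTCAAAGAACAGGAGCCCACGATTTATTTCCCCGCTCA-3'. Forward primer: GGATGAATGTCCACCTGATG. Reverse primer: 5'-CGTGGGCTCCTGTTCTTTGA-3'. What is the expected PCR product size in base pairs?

148 bp

Forward primer GGATGAATGTCCACCTGATG is found on the top strand at positions 7–26.
Reverse complement of the reverse primer: TCAAAGAACAGGAGCCCACG. This occurs on the top strand at positions 135–154.
The product runs from position 7 to position 154, so its length is 154 − 7 + 1 = 148 bp.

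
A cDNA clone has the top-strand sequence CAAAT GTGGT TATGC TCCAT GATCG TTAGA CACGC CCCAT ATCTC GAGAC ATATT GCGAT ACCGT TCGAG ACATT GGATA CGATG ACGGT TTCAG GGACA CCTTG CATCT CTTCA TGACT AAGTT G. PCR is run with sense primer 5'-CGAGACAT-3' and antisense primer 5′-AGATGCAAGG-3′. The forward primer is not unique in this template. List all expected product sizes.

The forward primer CGAGACAT matches the top strand at positions 45–52, 67–74.
The reverse primer's reverse complement is CCTTGCATCT, matching at positions 101–110.
Each forward site pairs with the reverse site to give a product ending at position 110: sizes 66, 44 bp.

66 bp, 44 bp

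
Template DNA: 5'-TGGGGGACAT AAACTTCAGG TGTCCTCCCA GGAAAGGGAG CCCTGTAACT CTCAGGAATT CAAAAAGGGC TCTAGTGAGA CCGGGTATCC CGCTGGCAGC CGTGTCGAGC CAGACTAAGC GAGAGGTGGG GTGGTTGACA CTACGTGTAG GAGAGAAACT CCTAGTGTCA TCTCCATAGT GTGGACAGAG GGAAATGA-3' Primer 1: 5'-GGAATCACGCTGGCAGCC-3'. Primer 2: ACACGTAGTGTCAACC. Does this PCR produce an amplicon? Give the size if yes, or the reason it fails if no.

Primer 1 (GGAATCACGCTGGCAGCC) does not match the top strand, and its reverse complement GGCTGCCAGCGTGATTCC does not match either.
With no annealing site for primer 1, no amplification occurs.

No product — primer 1 has no binding site in the template.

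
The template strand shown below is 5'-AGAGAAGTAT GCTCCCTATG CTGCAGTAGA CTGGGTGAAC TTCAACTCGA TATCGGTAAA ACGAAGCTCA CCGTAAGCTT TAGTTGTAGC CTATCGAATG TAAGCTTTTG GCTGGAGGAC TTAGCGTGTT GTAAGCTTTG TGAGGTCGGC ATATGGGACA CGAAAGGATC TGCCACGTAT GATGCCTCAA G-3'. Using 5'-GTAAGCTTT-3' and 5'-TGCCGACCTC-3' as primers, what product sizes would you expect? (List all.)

79 bp, 52 bp, 21 bp

The forward primer GTAAGCTTT matches the top strand at positions 73–81, 100–108, 131–139.
The reverse primer's reverse complement is GAGGTCGGCA, matching at positions 142–151.
Each forward site pairs with the reverse site to give a product ending at position 151: sizes 79, 52, 21 bp.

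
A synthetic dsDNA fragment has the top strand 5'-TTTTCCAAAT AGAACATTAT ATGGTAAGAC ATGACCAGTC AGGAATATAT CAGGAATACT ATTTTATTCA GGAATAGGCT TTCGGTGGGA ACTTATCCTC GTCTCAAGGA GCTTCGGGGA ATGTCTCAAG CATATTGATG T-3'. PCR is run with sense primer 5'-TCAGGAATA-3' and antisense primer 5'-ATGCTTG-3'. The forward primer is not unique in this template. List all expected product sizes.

The forward primer TCAGGAATA matches the top strand at positions 39–47, 50–58, 68–76.
The reverse primer's reverse complement is CAAGCAT, matching at positions 127–133.
Each forward site pairs with the reverse site to give a product ending at position 133: sizes 95, 84, 66 bp.

95 bp, 84 bp, 66 bp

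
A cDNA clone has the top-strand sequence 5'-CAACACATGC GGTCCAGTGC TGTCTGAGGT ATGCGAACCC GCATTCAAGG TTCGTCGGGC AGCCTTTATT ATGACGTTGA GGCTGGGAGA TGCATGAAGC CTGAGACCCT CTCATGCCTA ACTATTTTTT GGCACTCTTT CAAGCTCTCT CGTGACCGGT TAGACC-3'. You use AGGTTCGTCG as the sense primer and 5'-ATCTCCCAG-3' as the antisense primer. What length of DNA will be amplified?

The forward primer matches the template at positions 48–57.
The reverse primer's reverse complement is CTGGGAGAT, which matches the template at positions 83–91.
Product length = (reverse-primer end) − (forward-primer start) + 1 = 91 − 48 + 1 = 44 bp.

44 bp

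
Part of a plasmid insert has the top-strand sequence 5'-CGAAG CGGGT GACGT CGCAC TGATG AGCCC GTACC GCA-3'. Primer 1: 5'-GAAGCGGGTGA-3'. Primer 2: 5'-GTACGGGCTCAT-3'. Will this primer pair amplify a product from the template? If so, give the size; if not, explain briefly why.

Yes — a 33 bp product.

Primer 1 (GAAGCGGGTGA) matches the top strand at positions 2–12; it acts as a forward primer.
Primer 2's reverse complement is ATGAGCCCGTAC, matching the top strand at positions 23–34; it acts as a reverse primer.
The 3' ends face each other across positions 2–34, giving a 33 bp product.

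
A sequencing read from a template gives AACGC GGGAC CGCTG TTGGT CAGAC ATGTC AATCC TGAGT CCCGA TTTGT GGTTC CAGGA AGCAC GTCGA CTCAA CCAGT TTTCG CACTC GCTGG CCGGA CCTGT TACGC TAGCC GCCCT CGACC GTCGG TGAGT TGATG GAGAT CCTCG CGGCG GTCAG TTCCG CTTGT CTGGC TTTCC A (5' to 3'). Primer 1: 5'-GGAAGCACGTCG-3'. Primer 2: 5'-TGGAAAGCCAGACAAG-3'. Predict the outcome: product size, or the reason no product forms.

Primer 1 (GGAAGCACGTCG) matches the top strand at positions 58–69; it acts as a forward primer.
Primer 2's reverse complement is CTTGTCTGGCTTTCCA, matching the top strand at positions 166–181; it acts as a reverse primer.
The 3' ends face each other across positions 58–181, giving a 124 bp product.

Yes — a 124 bp product.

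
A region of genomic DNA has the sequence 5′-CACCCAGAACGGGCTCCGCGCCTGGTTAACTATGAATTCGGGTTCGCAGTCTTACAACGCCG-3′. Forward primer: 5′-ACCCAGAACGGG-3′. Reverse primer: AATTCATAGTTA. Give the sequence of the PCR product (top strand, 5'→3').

Forward primer ACCCAGAACGGG is found on the top strand at positions 2–13.
Reverse complement of the reverse primer: TAACTATGAATT. This occurs on the top strand at positions 27–38.
The product is the template from position 2 through 38 (37 bp).

5'-ACCCAGAACGGGCTCCGCGCCTGGTTAACTATGAATT-3'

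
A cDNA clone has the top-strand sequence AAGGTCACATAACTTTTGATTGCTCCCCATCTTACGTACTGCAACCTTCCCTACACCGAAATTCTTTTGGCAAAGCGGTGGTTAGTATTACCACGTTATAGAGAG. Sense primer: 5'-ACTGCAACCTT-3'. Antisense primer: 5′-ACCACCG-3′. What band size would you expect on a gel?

45 bp

Scanning the template, ACTGCAACCTT occurs at positions 38–48; this primer anneals to the bottom strand there with its 3' end pointing downstream.
The reverse primer's reverse complement is CGGTGGT, which matches the template at positions 76–82.
The product runs from position 38 to position 82, so its length is 82 − 38 + 1 = 45 bp.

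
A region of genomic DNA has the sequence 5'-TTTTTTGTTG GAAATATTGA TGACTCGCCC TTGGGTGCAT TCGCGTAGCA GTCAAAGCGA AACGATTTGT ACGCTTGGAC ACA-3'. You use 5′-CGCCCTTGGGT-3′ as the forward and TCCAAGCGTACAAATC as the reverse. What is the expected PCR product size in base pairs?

Forward primer CGCCCTTGGGT is found on the top strand at positions 26–36.
Taking the reverse complement of TCCAAGCGTACAAATC gives GATTTGTACGCTTGGA, found at positions 64–79 on the template; the primer anneals here to the top strand with its 3' end pointing upstream.
Amplicon spans positions 26–79: 54 bp.

54 bp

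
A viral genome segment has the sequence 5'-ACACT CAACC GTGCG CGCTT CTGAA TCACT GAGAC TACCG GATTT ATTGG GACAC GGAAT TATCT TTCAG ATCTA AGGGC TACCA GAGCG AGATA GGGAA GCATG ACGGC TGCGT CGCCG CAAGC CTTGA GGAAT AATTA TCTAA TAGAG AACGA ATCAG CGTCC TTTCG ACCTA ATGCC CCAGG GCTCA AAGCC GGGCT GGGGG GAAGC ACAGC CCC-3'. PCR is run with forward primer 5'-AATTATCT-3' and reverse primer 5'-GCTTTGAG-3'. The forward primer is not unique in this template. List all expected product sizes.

137 bp, 59 bp

The forward primer AATTATCT matches the top strand at positions 58–65, 136–143.
The reverse primer's reverse complement is CTCAAAGC, matching at positions 187–194.
Each forward site pairs with the reverse site to give a product ending at position 194: sizes 137, 59 bp.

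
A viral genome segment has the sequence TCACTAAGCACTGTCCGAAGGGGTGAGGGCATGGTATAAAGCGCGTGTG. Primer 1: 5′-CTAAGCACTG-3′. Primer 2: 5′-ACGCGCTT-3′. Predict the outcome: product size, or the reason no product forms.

Primer 1 (CTAAGCACTG) matches the top strand at positions 4–13; it acts as a forward primer.
Primer 2's reverse complement is AAGCGCGT, matching the top strand at positions 39–46; it acts as a reverse primer.
The 3' ends face each other across positions 4–46, giving a 43 bp product.

Yes — a 43 bp product.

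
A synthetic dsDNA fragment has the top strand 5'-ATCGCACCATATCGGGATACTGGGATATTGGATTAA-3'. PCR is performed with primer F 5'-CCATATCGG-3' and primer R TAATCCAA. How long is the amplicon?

29 bp

Forward primer CCATATCGG is found on the top strand at positions 7–15.
The reverse primer's reverse complement is TTGGATTA, which matches the template at positions 28–35.
Product length = (reverse-primer end) − (forward-primer start) + 1 = 35 − 7 + 1 = 29 bp.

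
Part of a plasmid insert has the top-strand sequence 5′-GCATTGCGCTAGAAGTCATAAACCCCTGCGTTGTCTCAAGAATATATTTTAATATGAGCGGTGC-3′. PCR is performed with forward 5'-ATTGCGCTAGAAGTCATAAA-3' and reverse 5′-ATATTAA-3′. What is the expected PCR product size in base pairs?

Scanning the template, ATTGCGCTAGAAGTCATAAA occurs at positions 3–22; this primer anneals to the bottom strand there with its 3' end pointing downstream.
Taking the reverse complement of ATATTAA gives TTAATAT, found at positions 49–55 on the template; the primer anneals here to the top strand with its 3' end pointing upstream.
Product length = (reverse-primer end) − (forward-primer start) + 1 = 55 − 3 + 1 = 53 bp.

53 bp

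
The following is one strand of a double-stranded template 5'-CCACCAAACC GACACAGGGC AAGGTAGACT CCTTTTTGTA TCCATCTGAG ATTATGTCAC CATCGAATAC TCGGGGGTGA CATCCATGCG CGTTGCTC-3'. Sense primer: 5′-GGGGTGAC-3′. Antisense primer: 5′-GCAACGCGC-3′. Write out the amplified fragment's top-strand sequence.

The forward primer matches the template at positions 74–81.
The reverse primer's reverse complement is GCGCGTTGC, which matches the template at positions 88–96.
The product is the template from position 74 through 96 (23 bp).

5'-GGGGTGACATCCATGCGCGTTGC-3'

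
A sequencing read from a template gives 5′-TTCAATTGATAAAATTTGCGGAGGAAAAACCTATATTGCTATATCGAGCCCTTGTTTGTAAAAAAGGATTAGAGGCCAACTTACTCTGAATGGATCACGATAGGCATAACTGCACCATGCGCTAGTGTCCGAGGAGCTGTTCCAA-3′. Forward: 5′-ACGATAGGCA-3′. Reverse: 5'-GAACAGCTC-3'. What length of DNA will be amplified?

The forward primer matches the template at positions 97–106.
Taking the reverse complement of GAACAGCTC gives GAGCTGTTC, found at positions 134–142 on the template; the primer anneals here to the top strand with its 3' end pointing upstream.
Product length = (reverse-primer end) − (forward-primer start) + 1 = 142 − 97 + 1 = 46 bp.

46 bp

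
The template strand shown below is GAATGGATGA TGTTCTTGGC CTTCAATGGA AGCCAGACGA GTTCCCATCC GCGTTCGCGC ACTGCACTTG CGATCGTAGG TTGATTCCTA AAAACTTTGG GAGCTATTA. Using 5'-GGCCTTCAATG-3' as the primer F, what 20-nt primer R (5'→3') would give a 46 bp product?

5'-AGTGCGCGAACGCGGATGGG-3'

The forward primer binds at positions 18–28, so a 46 bp product ends at position 18 + 46 − 1 = 63.
The reverse primer anneals to the top strand over positions 44–63, i.e. to CCCATCCGCGTTCGCGCACT.
Its sequence written 5'→3' is the reverse complement: AGTGCGCGAACGCGGATGGG.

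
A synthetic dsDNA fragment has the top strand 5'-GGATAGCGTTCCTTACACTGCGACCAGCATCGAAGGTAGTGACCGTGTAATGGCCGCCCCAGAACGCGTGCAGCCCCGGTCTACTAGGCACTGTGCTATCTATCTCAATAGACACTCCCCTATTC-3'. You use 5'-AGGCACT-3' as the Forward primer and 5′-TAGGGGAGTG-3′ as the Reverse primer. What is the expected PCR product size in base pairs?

Scanning the template, AGGCACT occurs at positions 86–92; this primer anneals to the bottom strand there with its 3' end pointing downstream.
Taking the reverse complement of TAGGGGAGTG gives CACTCCCCTA, found at positions 113–122 on the template; the primer anneals here to the top strand with its 3' end pointing upstream.
The product runs from position 86 to position 122, so its length is 122 − 86 + 1 = 37 bp.

37 bp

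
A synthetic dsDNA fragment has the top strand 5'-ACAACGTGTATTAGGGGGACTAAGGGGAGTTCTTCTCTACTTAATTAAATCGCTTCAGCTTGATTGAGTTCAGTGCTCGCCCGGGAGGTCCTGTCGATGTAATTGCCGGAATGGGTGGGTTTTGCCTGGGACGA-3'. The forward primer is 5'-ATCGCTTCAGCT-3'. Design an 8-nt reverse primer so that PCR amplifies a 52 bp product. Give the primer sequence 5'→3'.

5'-ACATCGAC-3'

The forward primer binds at positions 49–60, so a 52 bp product ends at position 49 + 52 − 1 = 100.
The reverse primer anneals to the top strand over positions 93–100, i.e. to GTCGATGT.
Its sequence written 5'→3' is the reverse complement: ACATCGAC.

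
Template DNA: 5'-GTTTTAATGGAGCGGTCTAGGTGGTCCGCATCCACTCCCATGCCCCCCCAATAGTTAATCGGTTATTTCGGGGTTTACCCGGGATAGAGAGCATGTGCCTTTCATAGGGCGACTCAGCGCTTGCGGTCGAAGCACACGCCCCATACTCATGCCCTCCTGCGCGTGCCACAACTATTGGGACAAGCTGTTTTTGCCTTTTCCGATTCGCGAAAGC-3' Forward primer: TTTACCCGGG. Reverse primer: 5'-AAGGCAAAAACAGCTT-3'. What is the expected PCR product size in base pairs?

124 bp

The forward primer matches the template at positions 74–83.
The reverse primer's reverse complement is AAGCTGTTTTTGCCTT, which matches the template at positions 182–197.
Product length = (reverse-primer end) − (forward-primer start) + 1 = 197 − 74 + 1 = 124 bp.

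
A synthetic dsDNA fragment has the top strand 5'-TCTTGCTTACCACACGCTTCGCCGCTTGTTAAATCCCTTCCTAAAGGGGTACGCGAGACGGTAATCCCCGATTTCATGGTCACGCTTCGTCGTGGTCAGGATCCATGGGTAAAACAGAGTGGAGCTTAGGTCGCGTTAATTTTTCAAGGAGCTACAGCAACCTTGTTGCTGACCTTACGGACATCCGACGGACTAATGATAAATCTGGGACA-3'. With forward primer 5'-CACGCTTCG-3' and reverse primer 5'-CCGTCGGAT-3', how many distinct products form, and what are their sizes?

Two products: 179 bp, 111 bp

The forward primer CACGCTTCG matches the top strand at positions 13–21, 81–89.
The reverse primer's reverse complement is ATCCGACGG, matching at positions 183–191.
Each forward site pairs with the reverse site to give a product ending at position 191: sizes 179, 111 bp.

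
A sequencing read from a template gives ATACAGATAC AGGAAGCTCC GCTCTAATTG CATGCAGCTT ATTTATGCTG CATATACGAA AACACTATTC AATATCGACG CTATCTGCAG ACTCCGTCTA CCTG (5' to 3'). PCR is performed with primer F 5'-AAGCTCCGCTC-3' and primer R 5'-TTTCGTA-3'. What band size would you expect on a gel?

48 bp

The forward primer matches the template at positions 14–24.
Taking the reverse complement of TTTCGTA gives TACGAAA, found at positions 55–61 on the template; the primer anneals here to the top strand with its 3' end pointing upstream.
The product runs from position 14 to position 61, so its length is 61 − 14 + 1 = 48 bp.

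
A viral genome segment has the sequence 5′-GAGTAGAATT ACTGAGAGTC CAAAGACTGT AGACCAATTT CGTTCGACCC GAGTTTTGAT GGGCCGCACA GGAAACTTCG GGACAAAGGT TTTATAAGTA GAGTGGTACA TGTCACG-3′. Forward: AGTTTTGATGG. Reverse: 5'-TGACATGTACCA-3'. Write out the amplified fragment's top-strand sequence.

5'-AGTTTTGATGGGCCGCACAGGAAACTTCGGGACAAAGGTTTTATAAGTAGAGTGGTACATGTCA-3'

Forward primer AGTTTTGATGG is found on the top strand at positions 52–62.
Reverse complement of the reverse primer: TGGTACATGTCA. This occurs on the top strand at positions 104–115.
The product is the template from position 52 through 115 (64 bp).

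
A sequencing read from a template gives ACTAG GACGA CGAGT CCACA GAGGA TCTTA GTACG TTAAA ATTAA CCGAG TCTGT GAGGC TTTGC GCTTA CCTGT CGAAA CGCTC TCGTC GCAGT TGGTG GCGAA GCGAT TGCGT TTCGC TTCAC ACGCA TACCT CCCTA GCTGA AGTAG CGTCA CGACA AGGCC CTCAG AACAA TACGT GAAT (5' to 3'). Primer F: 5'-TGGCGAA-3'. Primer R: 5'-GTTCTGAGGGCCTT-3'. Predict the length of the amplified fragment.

The forward primer matches the template at positions 99–105.
The reverse primer's reverse complement is AAGGCCCTCAGAAC, which matches the template at positions 160–173.
Product length = (reverse-primer end) − (forward-primer start) + 1 = 173 − 99 + 1 = 75 bp.

75 bp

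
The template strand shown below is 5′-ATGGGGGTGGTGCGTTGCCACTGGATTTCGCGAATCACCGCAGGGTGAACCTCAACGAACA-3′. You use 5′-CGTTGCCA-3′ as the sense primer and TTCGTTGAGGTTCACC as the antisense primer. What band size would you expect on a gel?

Forward primer CGTTGCCA is found on the top strand at positions 13–20.
Reverse complement of the reverse primer: GGTGAACCTCAACGAA. This occurs on the top strand at positions 44–59.
Product length = (reverse-primer end) − (forward-primer start) + 1 = 59 − 13 + 1 = 47 bp.

47 bp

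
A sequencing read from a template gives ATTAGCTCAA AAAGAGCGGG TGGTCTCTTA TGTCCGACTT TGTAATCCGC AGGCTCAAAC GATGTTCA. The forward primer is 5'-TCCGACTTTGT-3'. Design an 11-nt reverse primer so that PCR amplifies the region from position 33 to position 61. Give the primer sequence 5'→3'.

5'-CGTTTGAGCCT-3'

The product's 3' end on the top strand is position 61.
The reverse primer anneals to the top strand over positions 51–61, i.e. to AGGCTCAAACG.
Its sequence written 5'→3' is the reverse complement: CGTTTGAGCCT.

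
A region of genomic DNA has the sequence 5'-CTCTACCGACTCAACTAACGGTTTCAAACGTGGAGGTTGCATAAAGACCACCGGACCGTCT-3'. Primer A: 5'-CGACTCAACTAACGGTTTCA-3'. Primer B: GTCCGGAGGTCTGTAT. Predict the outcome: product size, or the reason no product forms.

Primer B (GTCCGGAGGTCTGTAT) does not match the top strand, and its reverse complement ATACAGACCTCCGGAC does not match either.
With no annealing site for primer B, no amplification occurs.

No product — primer B has no binding site in the template.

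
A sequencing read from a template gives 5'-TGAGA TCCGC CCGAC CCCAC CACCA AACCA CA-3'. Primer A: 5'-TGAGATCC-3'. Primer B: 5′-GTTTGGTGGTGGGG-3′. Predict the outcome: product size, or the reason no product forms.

Primer A (TGAGATCC) matches the top strand at positions 1–8; it acts as a forward primer.
Primer B's reverse complement is CCCCACCACCAAAC, matching the top strand at positions 15–28; it acts as a reverse primer.
The 3' ends face each other across positions 1–28, giving a 28 bp product.

Yes — a 28 bp product.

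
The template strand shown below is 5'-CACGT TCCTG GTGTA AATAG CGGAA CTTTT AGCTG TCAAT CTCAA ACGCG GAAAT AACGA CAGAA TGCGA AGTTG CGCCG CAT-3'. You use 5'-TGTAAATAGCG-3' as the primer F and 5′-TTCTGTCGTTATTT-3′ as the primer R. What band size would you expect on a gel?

54 bp

Forward primer TGTAAATAGCG is found on the top strand at positions 12–22.
The reverse primer's reverse complement is AAATAACGACAGAA, which matches the template at positions 52–65.
The product runs from position 12 to position 65, so its length is 65 − 12 + 1 = 54 bp.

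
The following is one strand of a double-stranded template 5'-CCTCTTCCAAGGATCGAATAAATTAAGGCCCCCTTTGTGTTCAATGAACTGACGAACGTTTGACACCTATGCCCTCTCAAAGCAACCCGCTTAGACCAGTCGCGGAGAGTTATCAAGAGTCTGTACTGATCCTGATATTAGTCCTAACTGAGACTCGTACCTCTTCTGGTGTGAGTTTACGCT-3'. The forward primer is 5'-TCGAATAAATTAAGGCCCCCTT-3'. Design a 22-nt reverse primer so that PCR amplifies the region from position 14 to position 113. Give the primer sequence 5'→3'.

The product's 3' end on the top strand is position 113.
The reverse primer anneals to the top strand over positions 92–113, i.e. to TAGACCAGTCGCGGAGAGTTAT.
Its sequence written 5'→3' is the reverse complement: ATAACTCTCCGCGACTGGTCTA.

5'-ATAACTCTCCGCGACTGGTCTA-3'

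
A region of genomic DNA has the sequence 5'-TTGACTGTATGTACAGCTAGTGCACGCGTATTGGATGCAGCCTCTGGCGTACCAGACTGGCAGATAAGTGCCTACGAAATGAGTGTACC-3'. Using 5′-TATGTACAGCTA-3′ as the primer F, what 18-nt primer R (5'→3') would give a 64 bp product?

5'-GCACTTATCTGCCAGTCT-3'

The forward primer binds at positions 8–19, so a 64 bp product ends at position 8 + 64 − 1 = 71.
The reverse primer anneals to the top strand over positions 54–71, i.e. to AGACTGGCAGATAAGTGC.
Its sequence written 5'→3' is the reverse complement: GCACTTATCTGCCAGTCT.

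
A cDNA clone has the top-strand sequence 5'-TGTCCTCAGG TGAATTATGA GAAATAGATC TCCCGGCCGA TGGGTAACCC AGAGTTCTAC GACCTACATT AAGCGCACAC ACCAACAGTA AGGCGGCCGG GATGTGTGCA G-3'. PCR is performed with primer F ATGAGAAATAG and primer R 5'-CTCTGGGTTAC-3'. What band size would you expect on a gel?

38 bp

The forward primer matches the template at positions 17–27.
Taking the reverse complement of CTCTGGGTTAC gives GTAACCCAGAG, found at positions 44–54 on the template; the primer anneals here to the top strand with its 3' end pointing upstream.
Amplicon spans positions 17–54: 38 bp.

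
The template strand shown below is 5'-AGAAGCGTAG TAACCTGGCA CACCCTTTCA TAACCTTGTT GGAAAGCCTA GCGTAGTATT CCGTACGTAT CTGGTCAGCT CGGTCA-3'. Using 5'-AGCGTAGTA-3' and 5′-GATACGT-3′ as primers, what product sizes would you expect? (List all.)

The forward primer AGCGTAGTA matches the top strand at positions 4–12, 50–58.
The reverse primer's reverse complement is ACGTATC, matching at positions 65–71.
Each forward site pairs with the reverse site to give a product ending at position 71: sizes 68, 22 bp.

68 bp, 22 bp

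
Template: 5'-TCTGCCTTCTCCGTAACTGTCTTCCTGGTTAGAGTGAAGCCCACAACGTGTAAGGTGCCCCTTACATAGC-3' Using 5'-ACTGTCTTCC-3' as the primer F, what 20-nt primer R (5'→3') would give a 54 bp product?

5'-CTATGTAAGGGGCACCTTAC-3'

The forward primer binds at positions 16–25, so a 54 bp product ends at position 16 + 54 − 1 = 69.
The reverse primer anneals to the top strand over positions 50–69, i.e. to GTAAGGTGCCCCTTACATAG.
Its sequence written 5'→3' is the reverse complement: CTATGTAAGGGGCACCTTAC.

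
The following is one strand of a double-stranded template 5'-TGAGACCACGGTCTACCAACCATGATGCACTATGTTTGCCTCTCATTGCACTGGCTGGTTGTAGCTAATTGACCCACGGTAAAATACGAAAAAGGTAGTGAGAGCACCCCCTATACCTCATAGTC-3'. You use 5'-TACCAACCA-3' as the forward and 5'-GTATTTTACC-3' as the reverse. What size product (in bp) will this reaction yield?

74 bp

Scanning the template, TACCAACCA occurs at positions 14–22; this primer anneals to the bottom strand there with its 3' end pointing downstream.
Taking the reverse complement of GTATTTTACC gives GGTAAAATAC, found at positions 78–87 on the template; the primer anneals here to the top strand with its 3' end pointing upstream.
Amplicon spans positions 14–87: 74 bp.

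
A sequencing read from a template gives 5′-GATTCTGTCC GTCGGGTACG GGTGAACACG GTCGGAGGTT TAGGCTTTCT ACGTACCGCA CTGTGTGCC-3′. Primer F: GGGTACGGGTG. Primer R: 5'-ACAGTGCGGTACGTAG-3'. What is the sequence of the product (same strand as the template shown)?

5'-GGGTACGGGTGAACACGGTCGGAGGTTTAGGCTTTCTACGTACCGCACTGT-3'

Forward primer GGGTACGGGTG is found on the top strand at positions 14–24.
Taking the reverse complement of ACAGTGCGGTACGTAG gives CTACGTACCGCACTGT, found at positions 49–64 on the template; the primer anneals here to the top strand with its 3' end pointing upstream.
The product is the template from position 14 through 64 (51 bp).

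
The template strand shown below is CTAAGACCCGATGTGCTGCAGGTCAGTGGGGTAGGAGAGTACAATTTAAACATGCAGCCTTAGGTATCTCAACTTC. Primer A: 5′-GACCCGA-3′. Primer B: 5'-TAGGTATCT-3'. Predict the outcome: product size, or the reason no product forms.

No product — both primers anneal to the same strand and extend in the same direction.

Primer A (GACCCGA) matches the top strand at positions 5–11 (3' end points downstream).
Primer B (TAGGTATCT) also matches the top strand directly, at positions 61–69 — its reverse complement AGATACCTA is not present.
Both primers anneal to the bottom strand with 3' ends pointing the same way, so neither can prime synthesis back toward the other.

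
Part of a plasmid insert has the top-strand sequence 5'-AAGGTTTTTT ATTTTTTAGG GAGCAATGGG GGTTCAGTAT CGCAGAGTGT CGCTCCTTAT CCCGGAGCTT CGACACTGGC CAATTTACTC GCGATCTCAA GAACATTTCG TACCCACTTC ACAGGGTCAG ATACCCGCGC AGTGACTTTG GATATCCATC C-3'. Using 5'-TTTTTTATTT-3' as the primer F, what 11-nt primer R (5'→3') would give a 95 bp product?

The forward primer binds at positions 5–14, so a 95 bp product ends at position 5 + 95 − 1 = 99.
The reverse primer anneals to the top strand over positions 89–99, i.e. to TCGCGATCTCA.
Its sequence written 5'→3' is the reverse complement: TGAGATCGCGA.

5'-TGAGATCGCGA-3'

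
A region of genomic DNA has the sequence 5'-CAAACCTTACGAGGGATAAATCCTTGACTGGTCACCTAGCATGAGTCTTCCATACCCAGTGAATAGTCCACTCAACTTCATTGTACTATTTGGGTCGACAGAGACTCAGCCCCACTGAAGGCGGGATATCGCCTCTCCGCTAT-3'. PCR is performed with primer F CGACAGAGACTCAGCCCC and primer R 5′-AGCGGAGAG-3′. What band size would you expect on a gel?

46 bp

Scanning the template, CGACAGAGACTCAGCCCC occurs at positions 96–113; this primer anneals to the bottom strand there with its 3' end pointing downstream.
Taking the reverse complement of AGCGGAGAG gives CTCTCCGCT, found at positions 133–141 on the template; the primer anneals here to the top strand with its 3' end pointing upstream.
The product runs from position 96 to position 141, so its length is 141 − 96 + 1 = 46 bp.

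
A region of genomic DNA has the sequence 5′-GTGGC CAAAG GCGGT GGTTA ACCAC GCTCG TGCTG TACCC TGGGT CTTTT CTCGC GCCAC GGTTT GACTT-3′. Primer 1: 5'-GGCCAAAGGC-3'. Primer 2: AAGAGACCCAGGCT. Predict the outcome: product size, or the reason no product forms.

Primer 2 (AAGAGACCCAGGCT) does not match the top strand, and its reverse complement AGCCTGGGTCTCTT does not match either.
With no annealing site for primer 2, no amplification occurs.

No product — primer 2 has no binding site in the template.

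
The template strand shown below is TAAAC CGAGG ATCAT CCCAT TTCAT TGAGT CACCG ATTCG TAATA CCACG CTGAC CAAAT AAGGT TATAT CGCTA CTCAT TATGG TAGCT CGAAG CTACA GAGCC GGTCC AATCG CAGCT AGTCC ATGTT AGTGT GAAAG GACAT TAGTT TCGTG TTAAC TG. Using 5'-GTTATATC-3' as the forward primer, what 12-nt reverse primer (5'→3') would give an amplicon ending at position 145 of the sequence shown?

5'-ATGTCCTTTCAC-3'

The forward primer binds at positions 64–71; the product's 3' end on the top strand is position 145.
The reverse primer anneals to the top strand over positions 134–145, i.e. to GTGAAAGGACAT.
Its sequence written 5'→3' is the reverse complement: ATGTCCTTTCAC.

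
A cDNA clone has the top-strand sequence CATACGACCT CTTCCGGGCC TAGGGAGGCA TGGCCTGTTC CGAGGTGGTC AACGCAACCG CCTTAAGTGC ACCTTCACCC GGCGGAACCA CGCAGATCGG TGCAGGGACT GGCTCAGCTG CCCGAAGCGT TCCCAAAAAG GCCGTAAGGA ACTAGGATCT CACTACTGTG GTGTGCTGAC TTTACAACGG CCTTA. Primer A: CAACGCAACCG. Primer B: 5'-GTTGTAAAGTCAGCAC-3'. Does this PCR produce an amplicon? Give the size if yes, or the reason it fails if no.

Primer A (CAACGCAACCG) matches the top strand at positions 50–60; it acts as a forward primer.
Primer B's reverse complement is GTGCTGACTTTACAAC, matching the top strand at positions 173–188; it acts as a reverse primer.
The 3' ends face each other across positions 50–188, giving a 139 bp product.

Yes — a 139 bp product.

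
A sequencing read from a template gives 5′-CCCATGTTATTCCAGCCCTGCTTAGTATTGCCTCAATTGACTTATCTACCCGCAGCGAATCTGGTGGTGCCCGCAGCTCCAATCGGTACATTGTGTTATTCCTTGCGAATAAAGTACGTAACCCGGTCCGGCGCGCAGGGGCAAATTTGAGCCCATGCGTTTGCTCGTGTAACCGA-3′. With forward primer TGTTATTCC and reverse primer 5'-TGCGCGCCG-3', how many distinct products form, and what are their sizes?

The forward primer TGTTATTCC matches the top strand at positions 5–13, 94–102.
The reverse primer's reverse complement is CGGCGCGCA, matching at positions 129–137.
Each forward site pairs with the reverse site to give a product ending at position 137: sizes 133, 44 bp.

Two products: 133 bp, 44 bp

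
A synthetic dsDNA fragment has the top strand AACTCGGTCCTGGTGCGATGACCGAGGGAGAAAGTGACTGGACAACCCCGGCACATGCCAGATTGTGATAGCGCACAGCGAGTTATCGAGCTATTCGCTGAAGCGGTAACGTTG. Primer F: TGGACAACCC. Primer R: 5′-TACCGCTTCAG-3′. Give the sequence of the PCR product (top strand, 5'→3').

Forward primer TGGACAACCC is found on the top strand at positions 39–48.
Reverse complement of the reverse primer: CTGAAGCGGTA. This occurs on the top strand at positions 98–108.
The product is the template from position 39 through 108 (70 bp).

5'-TGGACAACCCCGGCACATGCCAGATTGTGATAGCGCACAGCGAGTTATCGAGCTATTCGCTGAAGCGGTA-3'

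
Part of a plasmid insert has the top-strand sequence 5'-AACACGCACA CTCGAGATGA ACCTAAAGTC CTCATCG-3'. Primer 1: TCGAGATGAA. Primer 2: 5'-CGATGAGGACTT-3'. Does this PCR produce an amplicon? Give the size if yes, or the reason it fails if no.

Yes — a 26 bp product.

Primer 1 (TCGAGATGAA) matches the top strand at positions 12–21; it acts as a forward primer.
Primer 2's reverse complement is AAGTCCTCATCG, matching the top strand at positions 26–37; it acts as a reverse primer.
The 3' ends face each other across positions 12–37, giving a 26 bp product.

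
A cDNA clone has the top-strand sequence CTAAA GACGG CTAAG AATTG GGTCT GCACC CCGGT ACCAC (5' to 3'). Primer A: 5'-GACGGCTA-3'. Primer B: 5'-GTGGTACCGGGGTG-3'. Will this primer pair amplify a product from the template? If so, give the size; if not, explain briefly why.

Primer A (GACGGCTA) matches the top strand at positions 6–13; it acts as a forward primer.
Primer B's reverse complement is CACCCCGGTACCAC, matching the top strand at positions 27–40; it acts as a reverse primer.
The 3' ends face each other across positions 6–40, giving a 35 bp product.

Yes — a 35 bp product.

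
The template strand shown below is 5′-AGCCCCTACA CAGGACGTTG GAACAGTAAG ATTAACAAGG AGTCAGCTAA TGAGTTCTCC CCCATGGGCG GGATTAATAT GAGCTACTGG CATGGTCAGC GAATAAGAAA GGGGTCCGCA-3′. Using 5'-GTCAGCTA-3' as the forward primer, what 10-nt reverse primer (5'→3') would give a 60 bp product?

The forward primer binds at positions 42–49, so a 60 bp product ends at position 42 + 60 − 1 = 101.
The reverse primer anneals to the top strand over positions 92–101, i.e. to ATGGTCAGCG.
Its sequence written 5'→3' is the reverse complement: CGCTGACCAT.

5'-CGCTGACCAT-3'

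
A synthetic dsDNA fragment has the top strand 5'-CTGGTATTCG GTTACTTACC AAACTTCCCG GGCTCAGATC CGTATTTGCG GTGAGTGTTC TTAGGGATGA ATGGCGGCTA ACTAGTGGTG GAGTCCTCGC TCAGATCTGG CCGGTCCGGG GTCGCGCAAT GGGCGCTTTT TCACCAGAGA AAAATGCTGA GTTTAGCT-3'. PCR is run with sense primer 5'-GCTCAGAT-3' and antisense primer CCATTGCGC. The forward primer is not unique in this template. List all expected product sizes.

101 bp, 34 bp

The forward primer GCTCAGAT matches the top strand at positions 32–39, 99–106.
The reverse primer's reverse complement is GCGCAATGG, matching at positions 124–132.
Each forward site pairs with the reverse site to give a product ending at position 132: sizes 101, 34 bp.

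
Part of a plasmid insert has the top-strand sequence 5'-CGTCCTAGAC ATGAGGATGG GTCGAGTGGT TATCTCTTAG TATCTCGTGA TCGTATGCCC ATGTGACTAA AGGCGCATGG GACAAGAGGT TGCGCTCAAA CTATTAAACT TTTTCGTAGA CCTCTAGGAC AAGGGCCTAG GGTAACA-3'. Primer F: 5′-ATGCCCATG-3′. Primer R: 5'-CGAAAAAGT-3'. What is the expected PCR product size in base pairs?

62 bp

The forward primer matches the template at positions 55–63.
The reverse primer's reverse complement is ACTTTTTCG, which matches the template at positions 108–116.
The product runs from position 55 to position 116, so its length is 116 − 55 + 1 = 62 bp.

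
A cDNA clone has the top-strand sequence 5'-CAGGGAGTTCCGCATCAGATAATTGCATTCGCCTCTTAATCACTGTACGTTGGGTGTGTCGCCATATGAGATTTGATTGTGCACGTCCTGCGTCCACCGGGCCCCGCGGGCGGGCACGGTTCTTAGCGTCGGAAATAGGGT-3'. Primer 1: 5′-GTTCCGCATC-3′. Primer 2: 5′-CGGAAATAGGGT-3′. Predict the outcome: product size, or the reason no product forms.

Primer 1 (GTTCCGCATC) matches the top strand at positions 7–16 (3' end points downstream).
Primer 2 (CGGAAATAGGGT) also matches the top strand directly, at positions 130–141 — its reverse complement ACCCTATTTCCG is not present.
Both primers anneal to the bottom strand with 3' ends pointing the same way, so neither can prime synthesis back toward the other.

No product — both primers anneal to the same strand and extend in the same direction.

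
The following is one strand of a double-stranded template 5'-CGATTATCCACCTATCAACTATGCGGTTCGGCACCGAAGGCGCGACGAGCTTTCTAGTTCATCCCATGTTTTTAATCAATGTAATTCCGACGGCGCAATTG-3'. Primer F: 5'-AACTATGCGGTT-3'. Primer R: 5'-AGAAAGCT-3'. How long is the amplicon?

39 bp

Scanning the template, AACTATGCGGTT occurs at positions 17–28; this primer anneals to the bottom strand there with its 3' end pointing downstream.
Taking the reverse complement of AGAAAGCT gives AGCTTTCT, found at positions 48–55 on the template; the primer anneals here to the top strand with its 3' end pointing upstream.
Product length = (reverse-primer end) − (forward-primer start) + 1 = 55 − 17 + 1 = 39 bp.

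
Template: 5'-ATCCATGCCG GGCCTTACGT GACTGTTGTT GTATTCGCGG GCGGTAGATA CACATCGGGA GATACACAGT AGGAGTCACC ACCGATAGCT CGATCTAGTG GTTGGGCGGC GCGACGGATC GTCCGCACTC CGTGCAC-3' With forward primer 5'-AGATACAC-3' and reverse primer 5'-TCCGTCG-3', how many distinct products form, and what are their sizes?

The forward primer AGATACAC matches the top strand at positions 46–53, 60–67.
The reverse primer's reverse complement is CGACGGA, matching at positions 112–118.
Each forward site pairs with the reverse site to give a product ending at position 118: sizes 73, 59 bp.

Two products: 73 bp, 59 bp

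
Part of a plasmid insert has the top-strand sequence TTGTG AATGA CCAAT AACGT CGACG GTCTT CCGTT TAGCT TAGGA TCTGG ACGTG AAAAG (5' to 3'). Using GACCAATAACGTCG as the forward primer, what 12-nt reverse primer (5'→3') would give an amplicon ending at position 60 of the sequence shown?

5'-CTTTTCACGTCC-3'

The forward primer binds at positions 9–22; the product's 3' end on the top strand is position 60.
The reverse primer anneals to the top strand over positions 49–60, i.e. to GGACGTGAAAAG.
Its sequence written 5'→3' is the reverse complement: CTTTTCACGTCC.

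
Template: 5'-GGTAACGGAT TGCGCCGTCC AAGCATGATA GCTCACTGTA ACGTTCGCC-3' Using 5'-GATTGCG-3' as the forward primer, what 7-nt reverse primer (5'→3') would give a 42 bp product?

5'-GGCGAAC-3'

The forward primer binds at positions 8–14, so a 42 bp product ends at position 8 + 42 − 1 = 49.
The reverse primer anneals to the top strand over positions 43–49, i.e. to GTTCGCC.
Its sequence written 5'→3' is the reverse complement: GGCGAAC.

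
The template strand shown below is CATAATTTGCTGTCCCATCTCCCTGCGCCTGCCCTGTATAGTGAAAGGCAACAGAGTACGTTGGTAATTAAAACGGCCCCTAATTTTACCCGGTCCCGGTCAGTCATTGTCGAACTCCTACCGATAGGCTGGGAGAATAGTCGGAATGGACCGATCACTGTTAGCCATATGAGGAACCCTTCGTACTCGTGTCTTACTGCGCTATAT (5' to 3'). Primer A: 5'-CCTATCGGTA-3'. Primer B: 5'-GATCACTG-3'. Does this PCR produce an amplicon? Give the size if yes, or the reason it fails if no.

No product — the primers' 3' ends point away from each other.

Primer A (CCTATCGGTA) has reverse complement TACCGATAGG, which matches the top strand at positions 119–128; primer A anneals to the top strand there with its 3' end pointing upstream toward position 119.
Primer B (GATCACTG) matches the top strand directly at positions 153–160; it anneals to the bottom strand with its 3' end pointing downstream toward position 160.
The 3' ends diverge (primer A extends toward position 1, primer B toward position 207), so the primers never converge on a shared product.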